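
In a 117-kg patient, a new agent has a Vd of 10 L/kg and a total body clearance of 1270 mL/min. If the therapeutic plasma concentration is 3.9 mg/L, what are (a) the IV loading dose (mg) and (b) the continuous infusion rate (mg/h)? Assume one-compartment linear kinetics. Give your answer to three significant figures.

(a) 4560 mg; (b) 297 mg/h

Vd(total) = 117 kg × 10 L/kg = 1170 L
Loading dose = Vd × C = 1170 × 3.9 = 4563 mg
Convert clearance: 1270 mL/min × 60 min/h ÷ 1000 mL/L = 76.20 L/h
Infusion rate = 76.20 L/h × 3.9 mg/L = 297.2 mg/h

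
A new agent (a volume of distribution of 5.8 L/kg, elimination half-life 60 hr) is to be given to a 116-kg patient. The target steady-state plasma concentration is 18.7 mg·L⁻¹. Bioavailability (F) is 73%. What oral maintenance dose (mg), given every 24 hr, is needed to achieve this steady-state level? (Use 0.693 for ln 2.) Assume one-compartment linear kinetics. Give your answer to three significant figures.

4780 mg

Vd(total) = 116 kg × 5.8 L/kg = 672.8 L
CL = 0.693 × Vd / t½ = 0.693 × 672.8 / 60 = 7.771 L/h
D = CL × Css × τ / F = 7.771 × 18.7 × 24 / 0.73 = 4778 mg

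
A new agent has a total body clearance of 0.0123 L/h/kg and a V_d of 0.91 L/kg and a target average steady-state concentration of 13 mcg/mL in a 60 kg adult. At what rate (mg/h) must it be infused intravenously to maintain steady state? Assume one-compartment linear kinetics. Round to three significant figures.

9.59 mg/h

CL = 0.0123 L/h/kg × 60 kg = 0.7380 L/h
R₀ = 0.7380 × 13 = 9.594 mg/h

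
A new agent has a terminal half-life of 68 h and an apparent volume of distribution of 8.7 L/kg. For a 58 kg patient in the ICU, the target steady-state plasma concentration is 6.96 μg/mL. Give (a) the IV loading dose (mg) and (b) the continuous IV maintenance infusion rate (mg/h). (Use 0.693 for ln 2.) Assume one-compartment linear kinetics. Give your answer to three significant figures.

Total Vd = 8.7 × 58 = 504.6 L
LD = Vd × C = 504.6 × 6.96 = 3512 mg
CL = 0.693 × Vd / t½ = 0.693 × 504.6 / 68 = 5.142 L/h
Infusion rate = CL × Css = 5.142 × 6.96 = 35.79 mg/h

(a) 3510 mg; (b) 35.8 mg/h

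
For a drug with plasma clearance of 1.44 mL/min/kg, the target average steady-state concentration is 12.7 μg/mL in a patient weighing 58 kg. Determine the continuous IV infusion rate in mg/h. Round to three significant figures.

CL = 1.44 mL/min/kg × 58 kg = 83.52 mL/min = 83.52 × 60/1000 = 5.011 L/h
At steady state, infusion rate equals elimination rate: rate in = CL × Css.
Infusion rate = CL · Css = 5.011 L/h × 12.7 mg/L = 63.64 mg/h

63.6 mg/h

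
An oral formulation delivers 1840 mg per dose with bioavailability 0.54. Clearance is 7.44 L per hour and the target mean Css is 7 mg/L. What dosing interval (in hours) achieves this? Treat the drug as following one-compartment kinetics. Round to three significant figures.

19.1 h

F·D/τ = CL·Css → τ = F·D / (CL·Css).
τ = 0.54 × 1840 / (7.44 × 7) = 19.08 h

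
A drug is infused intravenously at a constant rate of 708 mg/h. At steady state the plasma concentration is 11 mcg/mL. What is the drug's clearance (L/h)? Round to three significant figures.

64.4 L/h

At steady state, infusion rate = CL × Css, so CL = rate / Css.
CL = 708 / 11 = 64.36 L/h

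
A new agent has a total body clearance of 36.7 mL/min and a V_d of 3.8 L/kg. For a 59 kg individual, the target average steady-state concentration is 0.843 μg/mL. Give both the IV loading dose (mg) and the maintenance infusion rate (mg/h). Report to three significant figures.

(a) 189 mg; (b) 1.86 mg/h

Vd = 3.8 L/kg × 59 kg = 224.2 L
LD = Vd · C_target = 224.2 × 0.843 = 189.0 mg
CL = 36.7 mL/min = 36.7 × 0.06 = 2.202 L/h
Maintenance infusion rate = CL × Css = 2.202 × 0.843 = 1.856 mg/h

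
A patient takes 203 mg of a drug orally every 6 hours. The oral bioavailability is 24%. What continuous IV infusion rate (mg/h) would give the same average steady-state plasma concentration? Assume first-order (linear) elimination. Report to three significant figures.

Equivalent systemic input: infusion rate = F·D/τ.
Rate = 0.24 × 203 / 6 = 8.120 mg/h

8.12 mg/h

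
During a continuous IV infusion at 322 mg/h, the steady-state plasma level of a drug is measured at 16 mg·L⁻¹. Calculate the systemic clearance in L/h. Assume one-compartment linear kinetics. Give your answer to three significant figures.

At steady state, infusion rate = CL × Css, so CL = rate / Css.
CL = 322 / 16 = 20.13 L/h

20.1 L/h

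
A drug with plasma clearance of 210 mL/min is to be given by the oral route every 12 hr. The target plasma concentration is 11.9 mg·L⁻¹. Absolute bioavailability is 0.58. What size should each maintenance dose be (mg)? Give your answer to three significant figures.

3100 mg

CL = 210 mL/min = 210 × 0.06 = 12.60 L/h
D = CL × Css × τ / F = 12.60 × 11.9 × 12 / 0.58 = 3102 mg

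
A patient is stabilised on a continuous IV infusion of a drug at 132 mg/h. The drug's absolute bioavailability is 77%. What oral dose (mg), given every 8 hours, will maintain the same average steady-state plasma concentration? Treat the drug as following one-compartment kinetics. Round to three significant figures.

To maintain the same Css, the systemic dosing rate must be unchanged: F·D/τ = infusion rate.
D = rate × τ / F = 132 × 8 / 0.77 = 1371 mg

1370 mg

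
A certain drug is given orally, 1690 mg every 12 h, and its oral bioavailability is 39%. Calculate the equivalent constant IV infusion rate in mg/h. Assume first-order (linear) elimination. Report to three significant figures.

54.9 mg/h

Equivalent systemic input: infusion rate = F·D/τ.
Rate = 0.39 × 1690 / 12 = 54.93 mg/h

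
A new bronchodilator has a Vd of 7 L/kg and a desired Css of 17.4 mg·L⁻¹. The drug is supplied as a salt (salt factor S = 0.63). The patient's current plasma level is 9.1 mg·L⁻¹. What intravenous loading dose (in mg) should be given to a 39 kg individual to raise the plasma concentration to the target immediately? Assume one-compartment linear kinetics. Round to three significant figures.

Vd = 7 L/kg × 39 kg = 273.0 L
Concentration deficit ΔC = 17.4 − 9.1 = 8.300 mg/L
LD = Vd × ΔC / S = 273.0 × 8.300 / 0.63 = 3597 mg

3600 mg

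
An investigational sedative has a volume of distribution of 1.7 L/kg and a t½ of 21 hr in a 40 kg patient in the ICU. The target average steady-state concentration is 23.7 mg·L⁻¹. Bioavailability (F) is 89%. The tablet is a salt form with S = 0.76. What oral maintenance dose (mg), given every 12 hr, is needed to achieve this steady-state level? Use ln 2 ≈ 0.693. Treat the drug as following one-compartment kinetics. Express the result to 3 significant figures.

Vd = 1.7 L/kg × 40 kg = 68.00 L
CL = 0.693 × Vd / t½ = 0.693 × 68.00 / 21 = 2.244 L/h
D = CL × Css × τ / F / S = 2.244 × 23.7 × 12 / 0.89 / 0.76 = 943.5 mg

944 mg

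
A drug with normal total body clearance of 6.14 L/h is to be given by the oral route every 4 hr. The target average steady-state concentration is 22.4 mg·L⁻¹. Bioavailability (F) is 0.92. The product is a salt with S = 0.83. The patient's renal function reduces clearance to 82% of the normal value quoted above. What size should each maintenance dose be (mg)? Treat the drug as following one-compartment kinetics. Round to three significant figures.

591 mg

Patient clearance = 0.82 × 6.140 = 5.035 L/h
D = CL × Css × τ / F / S = 5.035 × 22.4 × 4 / 0.92 / 0.83 = 590.8 mg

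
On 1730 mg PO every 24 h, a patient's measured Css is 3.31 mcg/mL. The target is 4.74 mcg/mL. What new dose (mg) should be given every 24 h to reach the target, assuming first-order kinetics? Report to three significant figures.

2480 mg

With linear kinetics, Css is proportional to dose rate (D/τ) at fixed clearance.
D₂ = D₁ × (Css,target / Css,current) = 1730 × 4.74/3.31 = 2477 mg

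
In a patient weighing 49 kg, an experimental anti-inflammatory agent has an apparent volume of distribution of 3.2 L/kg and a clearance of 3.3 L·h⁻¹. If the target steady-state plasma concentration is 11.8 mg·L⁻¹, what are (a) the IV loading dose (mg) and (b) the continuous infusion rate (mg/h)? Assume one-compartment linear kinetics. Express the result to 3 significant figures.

Vd = 3.2 L/kg × 49 kg = 156.8 L
Loading dose = Vd × C = 156.8 × 11.8 = 1850 mg
Maintenance infusion rate = CL × Css = 3.300 × 11.8 = 38.94 mg/h

(a) 1850 mg; (b) 38.9 mg/h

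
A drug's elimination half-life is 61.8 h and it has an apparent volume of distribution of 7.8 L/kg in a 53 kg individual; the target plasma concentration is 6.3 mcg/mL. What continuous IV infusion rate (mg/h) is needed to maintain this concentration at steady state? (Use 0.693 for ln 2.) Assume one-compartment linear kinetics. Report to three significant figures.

29.2 mg/h

Vd = 7.8 L/kg × 53 kg = 413.4 L
k = 0.693/61.8 = 0.01121 h⁻¹, so CL = k·Vd = 0.01121 × 413.4 = 4.634 L/h
Infusion rate = CL × Css = 4.634 × 6.3 = 29.19 mg/h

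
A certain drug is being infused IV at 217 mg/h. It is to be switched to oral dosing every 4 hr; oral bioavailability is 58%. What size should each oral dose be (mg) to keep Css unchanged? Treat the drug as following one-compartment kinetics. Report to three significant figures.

To maintain the same Css, the systemic dosing rate must be unchanged: F·D/τ = infusion rate.
D = rate × τ / F = 217 × 4 / 0.58 = 1497 mg

1500 mg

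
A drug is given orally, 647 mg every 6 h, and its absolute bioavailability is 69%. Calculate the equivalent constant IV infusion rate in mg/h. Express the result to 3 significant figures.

74.4 mg/h

Equivalent systemic input: infusion rate = F·D/τ.
Rate = 0.69 × 647 / 6 = 74.41 mg/h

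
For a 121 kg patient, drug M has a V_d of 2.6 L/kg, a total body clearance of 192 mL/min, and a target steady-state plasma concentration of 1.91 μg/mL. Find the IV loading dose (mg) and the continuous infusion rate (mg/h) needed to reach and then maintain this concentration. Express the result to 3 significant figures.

(a) 601 mg; (b) 22.0 mg/h

Total Vd = 2.6 × 121 = 314.6 L
LD = Vd · C_target = 314.6 × 1.91 = 600.9 mg
Convert clearance: 192 mL/min × 60 min/h ÷ 1000 mL/L = 11.52 L/h
Maintenance: replace elimination → rate = CL × Css = 11.52 × 1.91 = 22.00 mg/h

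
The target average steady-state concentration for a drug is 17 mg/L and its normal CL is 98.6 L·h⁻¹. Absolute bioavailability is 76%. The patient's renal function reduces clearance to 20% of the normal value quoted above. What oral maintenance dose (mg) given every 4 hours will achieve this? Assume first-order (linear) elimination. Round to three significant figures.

Patient clearance = 0.2 × 98.60 = 19.72 L/h
D = CL × Css × τ / F = 19.72 × 17 × 4 / 0.76 = 1764 mg

1760 mg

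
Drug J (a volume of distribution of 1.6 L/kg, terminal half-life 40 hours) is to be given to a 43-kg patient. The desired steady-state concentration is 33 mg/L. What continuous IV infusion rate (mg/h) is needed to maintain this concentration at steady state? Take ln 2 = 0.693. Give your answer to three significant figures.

39.3 mg/h

Vd = 1.6 L/kg × 43 kg = 68.80 L
CL = ln 2 · Vd / t½ = 0.693 × 68.80 / 40 = 1.192 L/h
Infusion rate = CL × Css = 1.192 × 33 = 39.34 mg/h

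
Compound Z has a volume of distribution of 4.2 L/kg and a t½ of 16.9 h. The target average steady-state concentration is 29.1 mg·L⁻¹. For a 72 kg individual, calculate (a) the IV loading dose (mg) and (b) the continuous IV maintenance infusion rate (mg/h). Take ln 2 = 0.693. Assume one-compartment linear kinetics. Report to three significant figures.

(a) 8800 mg; (b) 361 mg/h

Vd = 4.2 L/kg × 72 kg = 302.4 L
LD = Vd × C = 302.4 × 29.1 = 8800 mg
CL = 0.693 × Vd / t½ = 0.693 × 302.4 / 16.9 = 12.40 L/h
Infusion rate = CL × Css = 12.40 × 29.1 = 360.8 mg/h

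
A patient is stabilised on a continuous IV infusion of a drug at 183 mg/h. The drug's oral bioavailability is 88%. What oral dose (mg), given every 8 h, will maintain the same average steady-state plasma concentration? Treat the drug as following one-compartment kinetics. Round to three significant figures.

1660 mg

To maintain the same Css, the systemic dosing rate must be unchanged: F·D/τ = infusion rate.
D = rate × τ / F = 183 × 8 / 0.88 = 1664 mg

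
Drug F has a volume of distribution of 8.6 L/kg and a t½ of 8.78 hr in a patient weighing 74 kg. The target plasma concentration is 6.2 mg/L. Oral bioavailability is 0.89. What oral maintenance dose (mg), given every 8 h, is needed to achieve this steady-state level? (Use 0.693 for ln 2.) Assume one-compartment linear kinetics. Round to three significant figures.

Vd = 8.6 L/kg × 74 kg = 636.4 L
k = 0.693/8.78 = 0.07893 h⁻¹, so CL = k·Vd = 0.07893 × 636.4 = 50.23 L/h
D = CL × Css × τ / F = 50.23 × 6.2 × 8 / 0.89 = 2799 mg

2800 mg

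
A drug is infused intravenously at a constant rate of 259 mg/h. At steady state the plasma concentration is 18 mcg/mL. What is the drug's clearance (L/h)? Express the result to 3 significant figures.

14.4 L/h

At steady state, infusion rate = CL × Css, so CL = rate / Css.
CL = 259 / 18 = 14.39 L/h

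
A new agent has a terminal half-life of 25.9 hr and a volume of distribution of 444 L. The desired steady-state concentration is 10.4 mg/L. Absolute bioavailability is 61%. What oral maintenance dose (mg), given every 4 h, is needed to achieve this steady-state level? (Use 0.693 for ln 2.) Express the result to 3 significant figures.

810 mg

k = 0.693/25.9 = 0.02676 h⁻¹, so CL = k·Vd = 0.02676 × 444.0 = 11.88 L/h
D = CL × Css × τ / F = 11.88 × 10.4 × 4 / 0.61 = 810.2 mg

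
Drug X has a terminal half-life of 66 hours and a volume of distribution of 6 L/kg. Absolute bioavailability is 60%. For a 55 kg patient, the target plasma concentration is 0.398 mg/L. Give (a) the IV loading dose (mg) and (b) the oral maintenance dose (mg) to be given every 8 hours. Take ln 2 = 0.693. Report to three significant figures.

(a) 131 mg; (b) 18.4 mg

Total Vd = 6 × 55 = 330.0 L
LD = Vd × C = 330.0 × 0.398 = 131.3 mg
CL = 0.693 × Vd / t½ = 0.693 × 330.0 / 66 = 3.465 L/h
D = CL × Css × τ / F = 3.465 × 0.398 × 8 / 0.6 = 18.39 mg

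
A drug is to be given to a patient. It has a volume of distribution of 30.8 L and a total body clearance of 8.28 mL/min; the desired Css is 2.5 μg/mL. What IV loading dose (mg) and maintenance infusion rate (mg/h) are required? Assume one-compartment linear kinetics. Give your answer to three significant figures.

Loading: fill Vd to C_target → 30.80 L × 2.5 mg/L = 77.00 mg
CL = 8.28 mL/min × 60/1000 = 0.4968 L/h
Infusion rate = 0.4968 L/h × 2.5 mg/L = 1.242 mg/h

(a) 77.0 mg; (b) 1.24 mg/h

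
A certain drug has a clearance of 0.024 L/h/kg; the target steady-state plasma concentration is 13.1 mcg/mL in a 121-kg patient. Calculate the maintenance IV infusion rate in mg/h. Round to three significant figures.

38.0 mg/h

CL = 0.024 L/h/kg × 121 kg = 2.904 L/h
Rate = CL × Css = 2.904 × 13.1 = 38.04 mg/h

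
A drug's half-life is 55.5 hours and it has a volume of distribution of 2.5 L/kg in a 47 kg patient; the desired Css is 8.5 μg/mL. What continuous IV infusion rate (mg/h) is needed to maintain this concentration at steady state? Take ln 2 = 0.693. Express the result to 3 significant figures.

Vd = 2.5 L/kg × 47 kg = 117.5 L
CL = ln 2 · Vd / t½ = 0.693 × 117.5 / 55.5 = 1.467 L/h
Infusion rate = CL × Css = 1.467 × 8.5 = 12.47 mg/h

12.5 mg/h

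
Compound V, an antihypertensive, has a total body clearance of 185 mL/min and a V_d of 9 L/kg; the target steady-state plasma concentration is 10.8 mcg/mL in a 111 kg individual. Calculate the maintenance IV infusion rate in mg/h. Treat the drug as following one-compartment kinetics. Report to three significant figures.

CL = 185 mL/min = 185 × 0.06 = 11.10 L/h
R₀ = 11.10 × 10.8 = 119.9 mg/h

120 mg/h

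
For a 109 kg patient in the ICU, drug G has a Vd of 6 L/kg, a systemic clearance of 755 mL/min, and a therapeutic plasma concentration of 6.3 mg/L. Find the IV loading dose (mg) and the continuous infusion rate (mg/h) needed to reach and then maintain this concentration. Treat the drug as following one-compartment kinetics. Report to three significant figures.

Vd(total) = 109 kg × 6 L/kg = 654.0 L
Loading: fill Vd to C_target → 654.0 L × 6.3 mg/L = 4120 mg
Convert clearance: 755 mL/min × 60 min/h ÷ 1000 mL/L = 45.30 L/h
Maintenance: replace elimination → rate = CL × Css = 45.30 × 6.3 = 285.4 mg/h

(a) 4120 mg; (b) 285 mg/h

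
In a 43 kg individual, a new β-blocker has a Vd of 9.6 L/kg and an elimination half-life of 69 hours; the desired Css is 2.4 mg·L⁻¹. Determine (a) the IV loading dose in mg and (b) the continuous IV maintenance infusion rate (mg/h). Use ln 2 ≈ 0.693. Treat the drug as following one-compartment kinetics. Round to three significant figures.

Vd(total) = 43 kg × 9.6 L/kg = 412.8 L
LD = Vd × C = 412.8 × 2.4 = 990.7 mg
CL = 0.693 × Vd / t½ = 0.693 × 412.8 / 69 = 4.146 L/h
Infusion rate = CL × Css = 4.146 × 2.4 = 9.950 mg/h

(a) 991 mg; (b) 9.95 mg/h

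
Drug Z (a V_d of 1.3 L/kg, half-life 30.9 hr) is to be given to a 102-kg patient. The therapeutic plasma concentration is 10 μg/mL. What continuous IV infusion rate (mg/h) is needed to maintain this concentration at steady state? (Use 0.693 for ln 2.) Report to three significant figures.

29.7 mg/h

Total Vd = 1.3 × 102 = 132.6 L
CL = 0.693 × Vd / t½ = 0.693 × 132.6 / 30.9 = 2.974 L/h
Infusion rate = CL × Css = 2.974 × 10 = 29.74 mg/h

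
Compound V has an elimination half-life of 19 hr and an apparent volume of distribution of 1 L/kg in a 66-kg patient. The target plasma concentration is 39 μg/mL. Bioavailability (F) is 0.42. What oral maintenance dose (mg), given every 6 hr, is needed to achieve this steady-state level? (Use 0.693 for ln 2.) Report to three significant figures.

Vd = 1 L/kg × 66 kg = 66.00 L
CL = ln 2 · Vd / t½ = 0.693 × 66.00 / 19 = 2.407 L/h
D = CL × Css × τ / F = 2.407 × 39 × 6 / 0.42 = 1341 mg

1340 mg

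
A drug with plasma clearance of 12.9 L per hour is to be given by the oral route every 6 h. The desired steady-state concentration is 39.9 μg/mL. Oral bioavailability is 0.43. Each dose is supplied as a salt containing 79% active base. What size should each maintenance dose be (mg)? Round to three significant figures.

D = CL × Css × τ / F / S = 12.90 × 39.9 × 6 / 0.43 / 0.79 = 9091 mg

9090 mg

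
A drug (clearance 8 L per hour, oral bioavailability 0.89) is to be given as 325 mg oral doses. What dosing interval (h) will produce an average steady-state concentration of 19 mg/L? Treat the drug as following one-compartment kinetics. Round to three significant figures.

F·D/τ = CL·Css → τ = F·D / (CL·Css).
τ = 0.89 × 325 / (8 × 19) = 1.903 h

1.90 h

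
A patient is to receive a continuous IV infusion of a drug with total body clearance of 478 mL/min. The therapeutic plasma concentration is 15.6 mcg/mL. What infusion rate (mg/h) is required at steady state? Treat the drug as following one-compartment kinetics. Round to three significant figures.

447 mg/h

Convert clearance: 478 mL/min × 60 min/h ÷ 1000 mL/L = 28.68 L/h
Rate = CL × Css = 28.68 × 15.6 = 447.4 mg/h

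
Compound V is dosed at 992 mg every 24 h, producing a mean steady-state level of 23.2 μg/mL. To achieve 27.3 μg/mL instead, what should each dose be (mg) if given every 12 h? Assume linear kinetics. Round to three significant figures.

With linear kinetics, Css is proportional to dose rate (D/τ) at fixed clearance.
D₂ = D₁ × (Css,target / Css,current) × (τ₂/τ₁) = 992 × (27.3/23.2) × (12/24) = 583.7 mg

584 mg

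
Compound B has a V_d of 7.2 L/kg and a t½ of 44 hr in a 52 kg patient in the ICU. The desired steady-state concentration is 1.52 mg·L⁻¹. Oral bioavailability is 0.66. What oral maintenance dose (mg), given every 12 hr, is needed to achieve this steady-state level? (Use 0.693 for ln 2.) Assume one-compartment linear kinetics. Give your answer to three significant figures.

163 mg

Vd(total) = 52 kg × 7.2 L/kg = 374.4 L
CL = 0.693 × Vd / t½ = 0.693 × 374.4 / 44 = 5.897 L/h
D = CL × Css × τ / F = 5.897 × 1.52 × 12 / 0.66 = 163.0 mg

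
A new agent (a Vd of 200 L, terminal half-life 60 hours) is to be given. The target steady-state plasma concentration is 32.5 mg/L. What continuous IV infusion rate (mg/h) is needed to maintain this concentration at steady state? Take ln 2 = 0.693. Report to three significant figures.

75.1 mg/h

CL = ln 2 · Vd / t½ = 0.693 × 200.0 / 60 = 2.310 L/h
Infusion rate = CL × Css = 2.310 × 32.5 = 75.08 mg/h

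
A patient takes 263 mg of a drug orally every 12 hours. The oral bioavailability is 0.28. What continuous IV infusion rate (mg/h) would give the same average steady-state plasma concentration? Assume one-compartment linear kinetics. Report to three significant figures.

6.14 mg/h

Equivalent systemic input: infusion rate = F·D/τ.
Rate = 0.28 × 263 / 12 = 6.137 mg/h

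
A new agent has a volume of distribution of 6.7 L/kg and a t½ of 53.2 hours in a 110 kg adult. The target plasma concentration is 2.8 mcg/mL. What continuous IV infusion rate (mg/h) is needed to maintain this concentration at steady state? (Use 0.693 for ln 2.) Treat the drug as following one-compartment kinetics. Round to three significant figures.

Vd(total) = 110 kg × 6.7 L/kg = 737.0 L
k = 0.693/53.2 = 0.01303 h⁻¹, so CL = k·Vd = 0.01303 × 737.0 = 9.603 L/h
Infusion rate = CL × Css = 9.603 × 2.8 = 26.89 mg/h

26.9 mg/h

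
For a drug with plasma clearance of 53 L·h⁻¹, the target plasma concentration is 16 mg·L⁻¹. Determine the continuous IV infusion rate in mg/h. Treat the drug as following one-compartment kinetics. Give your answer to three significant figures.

Rate = CL × Css = 53.00 × 16 = 848.0 mg/h

848 mg/h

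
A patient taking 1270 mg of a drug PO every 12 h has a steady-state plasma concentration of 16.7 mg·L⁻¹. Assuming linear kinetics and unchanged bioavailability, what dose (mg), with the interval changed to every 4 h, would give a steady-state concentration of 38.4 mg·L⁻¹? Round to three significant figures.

973 mg

With linear kinetics, Css is proportional to dose rate (D/τ) at fixed clearance.
D₂ = D₁ × (Css,target / Css,current) × (τ₂/τ₁) = 1270 × (38.4/16.7) × (4/12) = 973.4 mg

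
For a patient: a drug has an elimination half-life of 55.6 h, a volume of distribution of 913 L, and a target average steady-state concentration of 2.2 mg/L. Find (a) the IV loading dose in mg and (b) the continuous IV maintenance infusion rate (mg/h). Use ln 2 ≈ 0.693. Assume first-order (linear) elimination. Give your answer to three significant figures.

(a) 2010 mg; (b) 25.0 mg/h

LD = Vd × C = 913.0 × 2.2 = 2009 mg
CL = 0.693 × Vd / t½ = 0.693 × 913.0 / 55.6 = 11.38 L/h
Infusion rate = CL × Css = 11.38 × 2.2 = 25.04 mg/h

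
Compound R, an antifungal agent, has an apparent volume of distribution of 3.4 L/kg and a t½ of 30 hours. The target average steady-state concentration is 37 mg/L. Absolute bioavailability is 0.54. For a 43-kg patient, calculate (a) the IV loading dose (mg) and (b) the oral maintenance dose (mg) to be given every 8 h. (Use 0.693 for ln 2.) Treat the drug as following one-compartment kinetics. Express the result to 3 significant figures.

(a) 5410 mg; (b) 1850 mg

Vd(total) = 43 kg × 3.4 L/kg = 146.2 L
LD = Vd × C = 146.2 × 37 = 5409 mg
CL = 0.693 × Vd / t½ = 0.693 × 146.2 / 30 = 3.377 L/h
D = CL × Css × τ / F = 3.377 × 37 × 8 / 0.54 = 1851 mg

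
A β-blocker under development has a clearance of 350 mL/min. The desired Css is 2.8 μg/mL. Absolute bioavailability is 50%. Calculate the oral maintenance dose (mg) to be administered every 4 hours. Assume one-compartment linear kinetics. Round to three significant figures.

CL = 350 mL/min = 350 × 0.06 = 21.00 L/h
D = CL × Css × τ / F = 21.00 × 2.8 × 4 / 0.5 = 470.4 mg

470 mg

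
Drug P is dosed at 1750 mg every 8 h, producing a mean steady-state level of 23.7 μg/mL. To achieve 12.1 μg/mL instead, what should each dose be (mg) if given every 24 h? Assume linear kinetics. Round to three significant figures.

2680 mg

With linear kinetics, Css is proportional to dose rate (D/τ) at fixed clearance.
D₂ = D₁ × (Css,target / Css,current) × (τ₂/τ₁) = 1750 × (12.1/23.7) × (24/8) = 2680 mg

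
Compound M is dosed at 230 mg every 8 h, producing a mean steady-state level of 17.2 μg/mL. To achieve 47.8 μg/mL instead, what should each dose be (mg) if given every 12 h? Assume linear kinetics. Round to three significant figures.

959 mg

With linear kinetics, Css is proportional to dose rate (D/τ) at fixed clearance.
D₂ = D₁ × (Css,target / Css,current) × (τ₂/τ₁) = 230 × (47.8/17.2) × (12/8) = 958.8 mg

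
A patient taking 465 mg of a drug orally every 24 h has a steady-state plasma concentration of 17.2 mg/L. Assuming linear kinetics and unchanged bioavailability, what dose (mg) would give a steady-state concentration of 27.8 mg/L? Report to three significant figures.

With linear kinetics, Css is proportional to dose rate (D/τ) at fixed clearance.
D₂ = D₁ × (Css,target / Css,current) = 465 × 27.8/17.2 = 751.6 mg

752 mg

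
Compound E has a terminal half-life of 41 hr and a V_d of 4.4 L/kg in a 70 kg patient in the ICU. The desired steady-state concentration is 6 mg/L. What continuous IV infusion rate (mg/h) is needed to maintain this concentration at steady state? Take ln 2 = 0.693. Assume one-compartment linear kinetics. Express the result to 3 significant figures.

31.2 mg/h

Vd(total) = 70 kg × 4.4 L/kg = 308.0 L
CL = 0.693 × Vd / t½ = 0.693 × 308.0 / 41 = 5.206 L/h
Infusion rate = CL × Css = 5.206 × 6 = 31.24 mg/h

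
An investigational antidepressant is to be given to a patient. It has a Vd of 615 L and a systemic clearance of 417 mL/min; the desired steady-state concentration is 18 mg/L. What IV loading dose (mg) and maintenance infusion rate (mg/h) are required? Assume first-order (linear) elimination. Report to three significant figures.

Loading dose = Vd × C = 615.0 × 18 = 11070 mg
Convert clearance: 417 mL/min × 60 min/h ÷ 1000 mL/L = 25.02 L/h
Infusion rate = 25.02 L/h × 18 mg/L = 450.4 mg/h

(a) 11100 mg; (b) 450 mg/h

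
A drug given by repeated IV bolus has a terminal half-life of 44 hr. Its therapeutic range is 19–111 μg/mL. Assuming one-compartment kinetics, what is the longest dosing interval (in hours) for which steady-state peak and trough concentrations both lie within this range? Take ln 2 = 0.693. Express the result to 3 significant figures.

k = 0.693 / t½ = 0.693 / 44 = 0.01575 h⁻¹
Between IV bolus doses, concentration decays as C = C₀·e^(−kτ), so C_peak/C_trough = e^(kτ).
τ_max = ln(C_peak/C_trough) / k = ln(111/19) / 0.01575 = 1.765 / 0.01575 = 112.1 h

112 h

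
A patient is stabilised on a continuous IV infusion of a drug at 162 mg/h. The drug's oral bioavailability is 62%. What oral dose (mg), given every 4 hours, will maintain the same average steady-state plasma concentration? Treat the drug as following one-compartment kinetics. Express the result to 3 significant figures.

1050 mg

To maintain the same Css, the systemic dosing rate must be unchanged: F·D/τ = infusion rate.
D = rate × τ / F = 162 × 4 / 0.62 = 1045 mg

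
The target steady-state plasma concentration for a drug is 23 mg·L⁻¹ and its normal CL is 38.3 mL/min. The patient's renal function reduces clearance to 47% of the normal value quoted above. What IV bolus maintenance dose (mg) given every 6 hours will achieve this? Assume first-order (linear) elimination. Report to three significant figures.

CL = 38.3 mL/min × 60/1000 = 2.298 L/h
Patient clearance = 0.47 × 2.298 = 1.080 L/h
At steady state, dose per interval replaces the amount cleared in that interval: D/τ = CL·Css.
D = CL × Css × τ = 1.080 × 23 × 6 = 149.0 mg

149 mg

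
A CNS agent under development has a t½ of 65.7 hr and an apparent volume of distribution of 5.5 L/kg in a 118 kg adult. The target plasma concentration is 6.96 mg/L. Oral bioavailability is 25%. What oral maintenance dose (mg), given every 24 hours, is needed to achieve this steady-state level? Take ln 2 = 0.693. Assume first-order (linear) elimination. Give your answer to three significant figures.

4570 mg

Vd(total) = 118 kg × 5.5 L/kg = 649.0 L
CL = ln 2 · Vd / t½ = 0.693 × 649.0 / 65.7 = 6.846 L/h
D = CL × Css × τ / F = 6.846 × 6.96 × 24 / 0.25 = 4574 mg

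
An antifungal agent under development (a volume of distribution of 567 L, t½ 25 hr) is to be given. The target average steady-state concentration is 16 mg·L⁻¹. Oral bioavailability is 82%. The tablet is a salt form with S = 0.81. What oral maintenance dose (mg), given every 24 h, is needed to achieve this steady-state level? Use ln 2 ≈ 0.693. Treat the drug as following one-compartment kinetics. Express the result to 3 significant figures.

9090 mg

CL = ln 2 · Vd / t½ = 0.693 × 567.0 / 25 = 15.72 L/h
D = CL × Css × τ / F / S = 15.72 × 16 × 24 / 0.82 / 0.81 = 9088 mg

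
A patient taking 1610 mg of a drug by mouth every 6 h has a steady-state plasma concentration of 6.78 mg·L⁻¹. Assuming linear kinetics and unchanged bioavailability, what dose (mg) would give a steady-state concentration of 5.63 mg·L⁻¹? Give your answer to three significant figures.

1340 mg

With linear kinetics, Css is proportional to dose rate (D/τ) at fixed clearance.
D₂ = D₁ × (Css,target / Css,current) = 1610 × 5.63/6.78 = 1337 mg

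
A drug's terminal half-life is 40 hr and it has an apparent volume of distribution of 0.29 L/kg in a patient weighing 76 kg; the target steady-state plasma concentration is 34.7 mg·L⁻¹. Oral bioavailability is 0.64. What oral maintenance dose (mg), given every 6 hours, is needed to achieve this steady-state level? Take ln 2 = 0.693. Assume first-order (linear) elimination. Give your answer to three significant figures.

124 mg

Vd = 0.29 L/kg × 76 kg = 22.04 L
k = 0.693/40 = 0.01733 h⁻¹, so CL = k·Vd = 0.01733 × 22.04 = 0.3820 L/h
D = CL × Css × τ / F = 0.3820 × 34.7 × 6 / 0.64 = 124.3 mg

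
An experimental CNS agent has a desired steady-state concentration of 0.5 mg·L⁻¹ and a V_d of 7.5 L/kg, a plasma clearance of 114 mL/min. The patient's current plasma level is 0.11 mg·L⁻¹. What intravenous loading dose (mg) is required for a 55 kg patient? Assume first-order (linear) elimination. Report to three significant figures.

161 mg

Vd = 7.5 L/kg × 55 kg = 412.5 L
Concentration deficit ΔC = 0.5 − 0.11 = 0.3900 mg/L
LD = Vd × ΔC = 412.5 × 0.3900 = 160.9 mg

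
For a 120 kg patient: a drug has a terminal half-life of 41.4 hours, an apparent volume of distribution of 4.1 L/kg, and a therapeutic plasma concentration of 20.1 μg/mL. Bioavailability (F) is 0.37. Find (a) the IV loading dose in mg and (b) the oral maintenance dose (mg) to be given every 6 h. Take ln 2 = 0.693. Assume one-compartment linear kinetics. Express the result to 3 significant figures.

(a) 9890 mg; (b) 2680 mg

Vd = 4.1 L/kg × 120 kg = 492.0 L
LD = Vd × C = 492.0 × 20.1 = 9889 mg
CL = 0.693 × Vd / t½ = 0.693 × 492.0 / 41.4 = 8.236 L/h
D = CL × Css × τ / F = 8.236 × 20.1 × 6 / 0.37 = 2684 mg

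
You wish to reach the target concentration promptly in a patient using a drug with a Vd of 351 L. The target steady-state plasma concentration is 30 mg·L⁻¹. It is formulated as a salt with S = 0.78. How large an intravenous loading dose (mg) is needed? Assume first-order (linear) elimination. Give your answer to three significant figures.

The loading dose fills Vd to the target concentration.
LD = Vd × C / S = 351.0 × 30.00 / 0.78 = 13500 mg

13500 mg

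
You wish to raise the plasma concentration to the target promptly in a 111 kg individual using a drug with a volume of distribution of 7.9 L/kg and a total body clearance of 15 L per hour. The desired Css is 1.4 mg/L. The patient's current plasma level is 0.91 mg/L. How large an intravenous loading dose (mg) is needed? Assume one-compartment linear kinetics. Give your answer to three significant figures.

Total Vd = 7.9 × 111 = 876.9 L
Loading dose depends on Vd (not clearance): it fills the distribution volume.
Concentration deficit ΔC = 1.4 − 0.91 = 0.4900 mg/L
LD = Vd × ΔC = 876.9 × 0.4900 = 429.7 mg

430 mg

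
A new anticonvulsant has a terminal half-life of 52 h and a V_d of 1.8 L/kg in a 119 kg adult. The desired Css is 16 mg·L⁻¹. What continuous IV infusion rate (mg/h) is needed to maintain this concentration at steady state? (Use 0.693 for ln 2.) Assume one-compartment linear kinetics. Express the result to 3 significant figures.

Vd(total) = 119 kg × 1.8 L/kg = 214.2 L
k = 0.693/52 = 0.01333 h⁻¹, so CL = k·Vd = 0.01333 × 214.2 = 2.855 L/h
Infusion rate = CL × Css = 2.855 × 16 = 45.68 mg/h

45.7 mg/h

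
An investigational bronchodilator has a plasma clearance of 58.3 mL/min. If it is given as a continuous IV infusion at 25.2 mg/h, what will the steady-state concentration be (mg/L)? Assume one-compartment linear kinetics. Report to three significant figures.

CL = 58.3 mL/min = 58.3 × 0.06 = 3.498 L/h
Css = rate / CL = 25.2 / 3.498 = 7.204 mg/L

7.20 mg/L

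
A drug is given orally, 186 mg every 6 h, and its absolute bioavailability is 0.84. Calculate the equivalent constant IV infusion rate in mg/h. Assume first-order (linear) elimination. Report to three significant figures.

Equivalent systemic input: infusion rate = F·D/τ.
Rate = 0.84 × 186 / 6 = 26.04 mg/h

26.0 mg/h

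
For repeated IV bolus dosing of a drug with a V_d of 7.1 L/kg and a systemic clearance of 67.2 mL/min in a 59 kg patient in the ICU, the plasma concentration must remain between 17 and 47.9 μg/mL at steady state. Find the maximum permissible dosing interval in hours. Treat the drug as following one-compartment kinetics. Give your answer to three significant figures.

108 h

Vd(total) = 59 kg × 7.1 L/kg = 418.9 L
CL = 67.2 mL/min = 67.2 × 0.06 = 4.032 L/h
k = CL / Vd = 4.032 / 418.9 = 0.009625 h⁻¹
Between IV bolus doses, concentration decays as C = C₀·e^(−kτ), so C_peak/C_trough = e^(kτ).
τ_max = ln(C_peak/C_trough) / k = ln(47.9/17) / 0.009625 = 1.036 / 0.009625 = 107.6 h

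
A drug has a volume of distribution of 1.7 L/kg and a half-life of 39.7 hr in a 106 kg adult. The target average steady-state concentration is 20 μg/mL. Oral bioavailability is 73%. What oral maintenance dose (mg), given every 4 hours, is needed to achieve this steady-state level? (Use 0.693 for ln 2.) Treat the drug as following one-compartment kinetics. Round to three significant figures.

345 mg

Vd = 1.7 L/kg × 106 kg = 180.2 L
CL = 0.693 × Vd / t½ = 0.693 × 180.2 / 39.7 = 3.146 L/h
D = CL × Css × τ / F = 3.146 × 20 × 4 / 0.73 = 344.8 mg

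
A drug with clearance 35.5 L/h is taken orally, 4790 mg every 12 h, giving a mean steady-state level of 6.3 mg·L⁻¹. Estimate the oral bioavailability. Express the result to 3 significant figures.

F·D/τ = CL·Css at steady state → F = CL·Css·τ / D.
F = 35.5 × 6.3 × 12 / 4790 = 0.560

0.560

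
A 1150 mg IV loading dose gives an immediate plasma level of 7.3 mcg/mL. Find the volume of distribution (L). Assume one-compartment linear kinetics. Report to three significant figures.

Immediately after an IV bolus, C₀ = Dose / Vd, so Vd = Dose / C₀.
Vd = 1150 / 7.3 = 157.5 L

158 L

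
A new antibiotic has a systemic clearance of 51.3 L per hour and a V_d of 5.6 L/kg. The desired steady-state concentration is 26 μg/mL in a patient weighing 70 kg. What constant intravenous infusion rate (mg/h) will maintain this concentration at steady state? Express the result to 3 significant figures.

Vd does not affect the maintenance rate; only clearance governs steady-state input.
R₀ = 51.30 × 26 = 1334 mg/h

1330 mg/h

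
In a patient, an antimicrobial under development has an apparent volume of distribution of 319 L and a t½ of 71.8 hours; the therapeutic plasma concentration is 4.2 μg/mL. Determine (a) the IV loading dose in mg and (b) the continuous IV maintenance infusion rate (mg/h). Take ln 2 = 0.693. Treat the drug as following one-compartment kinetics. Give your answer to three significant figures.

(a) 1340 mg; (b) 12.9 mg/h

LD = Vd × C = 319.0 × 4.2 = 1340 mg
CL = 0.693 × Vd / t½ = 0.693 × 319.0 / 71.8 = 3.079 L/h
Infusion rate = CL × Css = 3.079 × 4.2 = 12.93 mg/h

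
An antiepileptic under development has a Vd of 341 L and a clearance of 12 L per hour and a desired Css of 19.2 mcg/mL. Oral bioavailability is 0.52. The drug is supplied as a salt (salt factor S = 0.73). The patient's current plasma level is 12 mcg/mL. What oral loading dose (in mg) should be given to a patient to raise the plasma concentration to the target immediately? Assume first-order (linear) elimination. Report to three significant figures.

The loading dose fills Vd to the target concentration; clearance is irrelevant here.
Concentration deficit ΔC = 19.2 − 12 = 7.200 mg/L
LD = Vd × ΔC / F / S = 341.0 × 7.200 / 0.52 / 0.73 = 6468 mg

6470 mg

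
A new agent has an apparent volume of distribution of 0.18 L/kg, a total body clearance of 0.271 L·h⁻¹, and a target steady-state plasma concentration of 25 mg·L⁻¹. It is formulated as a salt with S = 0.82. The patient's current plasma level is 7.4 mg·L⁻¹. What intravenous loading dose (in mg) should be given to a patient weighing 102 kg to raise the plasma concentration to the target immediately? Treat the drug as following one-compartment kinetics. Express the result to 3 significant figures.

Vd(total) = 102 kg × 0.18 L/kg = 18.36 L
Concentration deficit ΔC = 25 − 7.4 = 17.60 mg/L
LD = Vd × ΔC / S = 18.36 × 17.60 / 0.82 = 394.1 mg

394 mg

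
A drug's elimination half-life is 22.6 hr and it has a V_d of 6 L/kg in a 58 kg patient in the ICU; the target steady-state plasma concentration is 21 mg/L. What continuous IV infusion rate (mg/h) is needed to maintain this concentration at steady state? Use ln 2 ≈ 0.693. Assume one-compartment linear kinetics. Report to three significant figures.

224 mg/h

Total Vd = 6 × 58 = 348.0 L
CL = ln 2 · Vd / t½ = 0.693 × 348.0 / 22.6 = 10.67 L/h
Infusion rate = CL × Css = 10.67 × 21 = 224.1 mg/h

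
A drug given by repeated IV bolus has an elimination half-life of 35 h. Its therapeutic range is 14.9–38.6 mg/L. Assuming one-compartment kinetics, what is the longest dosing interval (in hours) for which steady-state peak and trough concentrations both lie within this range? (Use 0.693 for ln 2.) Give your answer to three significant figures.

k = 0.693 / t½ = 0.693 / 35 = 0.01980 h⁻¹
Between IV bolus doses, concentration decays as C = C₀·e^(−kτ), so C_peak/C_trough = e^(kτ).
τ_max = ln(C_peak/C_trough) / k = ln(38.6/14.9) / 0.01980 = 0.9519 / 0.01980 = 48.08 h

48.1 h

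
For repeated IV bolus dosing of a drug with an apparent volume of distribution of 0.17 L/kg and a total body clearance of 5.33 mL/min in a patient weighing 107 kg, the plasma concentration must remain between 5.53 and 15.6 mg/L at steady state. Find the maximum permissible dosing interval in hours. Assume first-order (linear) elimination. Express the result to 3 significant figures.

59.0 h

Total Vd = 0.17 × 107 = 18.19 L
CL = 5.33 mL/min = 5.33 × 0.06 = 0.3198 L/h
k = CL / Vd = 0.3198 / 18.19 = 0.01758 h⁻¹
Between IV bolus doses, concentration decays as C = C₀·e^(−kτ), so C_peak/C_trough = e^(kτ).
τ_max = ln(C_peak/C_trough) / k = ln(15.6/5.53) / 0.01758 = 1.037 / 0.01758 = 58.99 h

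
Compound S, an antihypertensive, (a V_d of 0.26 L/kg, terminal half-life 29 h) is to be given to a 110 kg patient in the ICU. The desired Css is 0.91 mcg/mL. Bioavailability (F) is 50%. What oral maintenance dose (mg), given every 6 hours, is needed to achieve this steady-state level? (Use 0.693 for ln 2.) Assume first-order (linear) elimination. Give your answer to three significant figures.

Vd(total) = 110 kg × 0.26 L/kg = 28.60 L
k = 0.693/29 = 0.02390 h⁻¹, so CL = k·Vd = 0.02390 × 28.60 = 0.6835 L/h
D = CL × Css × τ / F = 0.6835 × 0.91 × 6 / 0.5 = 7.464 mg

7.46 mg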